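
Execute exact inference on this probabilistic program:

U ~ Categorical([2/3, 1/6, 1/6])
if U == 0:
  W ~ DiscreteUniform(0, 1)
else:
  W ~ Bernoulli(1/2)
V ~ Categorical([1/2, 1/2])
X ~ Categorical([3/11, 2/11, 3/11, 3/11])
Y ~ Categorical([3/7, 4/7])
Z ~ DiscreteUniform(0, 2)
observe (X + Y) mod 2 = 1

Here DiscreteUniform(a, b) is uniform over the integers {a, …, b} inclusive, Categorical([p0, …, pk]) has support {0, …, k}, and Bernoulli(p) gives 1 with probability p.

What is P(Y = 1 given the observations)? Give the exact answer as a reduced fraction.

P(Y = 1 | obs) = 8/13

Enumerate traces; 144 have nonzero weight after conditioning:
  (U=0, W=0, V=0, X=0, Y=1, Z=0) weight 2/231
  (U=0, W=0, V=0, X=0, Y=1, Z=1) weight 2/231
  (U=0, W=0, V=0, X=0, Y=1, Z=2) weight 2/231
  (U=0, W=0, V=0, X=1, Y=0, Z=0) weight 1/231
  (U=0, W=0, V=0, X=1, Y=0, Z=1) weight 1/231
  (U=0, W=0, V=0, X=1, Y=0, Z=2) weight 1/231
  (U=0, W=0, V=0, X=2, Y=1, Z=0) weight 2/231
  (U=0, W=0, V=0, X=2, Y=1, Z=1) weight 2/231
  … 136 more
Group by Y:
  weight(Y=0) = 15/77
  weight(Y=1) = 24/77
Total weight = 15/77 + 24/77 = 39/77
P(Y=0 | obs) = 15/77 / 39/77 = 5/13
P(Y=1 | obs) = 24/77 / 39/77 = 8/13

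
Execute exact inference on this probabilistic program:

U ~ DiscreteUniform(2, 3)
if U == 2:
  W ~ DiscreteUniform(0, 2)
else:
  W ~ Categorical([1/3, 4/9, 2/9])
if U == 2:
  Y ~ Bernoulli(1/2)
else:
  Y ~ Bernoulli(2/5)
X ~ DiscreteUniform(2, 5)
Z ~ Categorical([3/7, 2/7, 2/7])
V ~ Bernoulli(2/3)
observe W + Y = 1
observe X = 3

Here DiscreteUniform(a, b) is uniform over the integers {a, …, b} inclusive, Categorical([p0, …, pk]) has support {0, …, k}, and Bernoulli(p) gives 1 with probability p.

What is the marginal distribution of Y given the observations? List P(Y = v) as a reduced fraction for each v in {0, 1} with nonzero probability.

Enumerate traces; 24 have nonzero weight after conditioning:
  (U=2, W=0, Y=1, X=3, Z=0, V=0) weight 1/336
  (U=2, W=0, Y=1, X=3, Z=0, V=1) weight 1/168
  (U=2, W=0, Y=1, X=3, Z=1, V=0) weight 1/504
  (U=2, W=0, Y=1, X=3, Z=1, V=1) weight 1/252
  (U=2, W=0, Y=1, X=3, Z=2, V=0) weight 1/504
  (U=2, W=0, Y=1, X=3, Z=2, V=1) weight 1/252
  (U=2, W=1, Y=0, X=3, Z=0, V=0) weight 1/336
  (U=2, W=1, Y=0, X=3, Z=0, V=1) weight 1/168
  … 16 more
Group by Y:
  weight(Y=0) = 13/240
  weight(Y=1) = 3/80
Total weight = 13/240 + 3/80 = 11/120
P(Y=0 | obs) = 13/240 / 11/120 = 13/22
P(Y=1 | obs) = 3/80 / 11/120 = 9/22

P(Y=0) = 13/22, P(Y=1) = 9/22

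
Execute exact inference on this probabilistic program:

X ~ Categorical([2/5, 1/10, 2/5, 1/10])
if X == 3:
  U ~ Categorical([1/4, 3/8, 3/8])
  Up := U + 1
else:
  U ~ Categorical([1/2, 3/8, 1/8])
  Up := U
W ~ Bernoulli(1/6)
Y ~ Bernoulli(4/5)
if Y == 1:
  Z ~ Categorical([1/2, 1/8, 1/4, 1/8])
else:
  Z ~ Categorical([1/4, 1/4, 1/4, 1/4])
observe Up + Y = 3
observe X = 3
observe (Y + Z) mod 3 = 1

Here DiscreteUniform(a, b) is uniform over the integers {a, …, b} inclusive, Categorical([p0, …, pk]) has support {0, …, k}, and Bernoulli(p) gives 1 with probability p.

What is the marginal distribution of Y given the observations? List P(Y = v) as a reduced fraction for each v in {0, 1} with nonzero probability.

Enumerate traces; 6 have nonzero weight after conditioning:
  (X=3, U=1, W=0, Y=1, Z=0) weight 1/80
  (X=3, U=1, W=0, Y=1, Z=3) weight 1/320
  (X=3, U=1, W=1, Y=1, Z=0) weight 1/400
  (X=3, U=1, W=1, Y=1, Z=3) weight 1/1600
  (X=3, U=2, W=0, Y=0, Z=1) weight 1/640
  (X=3, U=2, W=1, Y=0, Z=1) weight 1/3200
Group by Y:
  weight(Y=0) = 3/1600
  weight(Y=1) = 3/160
Total weight = 3/1600 + 3/160 = 33/1600
P(Y=0 | obs) = 3/1600 / 33/1600 = 1/11
P(Y=1 | obs) = 3/160 / 33/1600 = 10/11

P(Y=0) = 1/11, P(Y=1) = 10/11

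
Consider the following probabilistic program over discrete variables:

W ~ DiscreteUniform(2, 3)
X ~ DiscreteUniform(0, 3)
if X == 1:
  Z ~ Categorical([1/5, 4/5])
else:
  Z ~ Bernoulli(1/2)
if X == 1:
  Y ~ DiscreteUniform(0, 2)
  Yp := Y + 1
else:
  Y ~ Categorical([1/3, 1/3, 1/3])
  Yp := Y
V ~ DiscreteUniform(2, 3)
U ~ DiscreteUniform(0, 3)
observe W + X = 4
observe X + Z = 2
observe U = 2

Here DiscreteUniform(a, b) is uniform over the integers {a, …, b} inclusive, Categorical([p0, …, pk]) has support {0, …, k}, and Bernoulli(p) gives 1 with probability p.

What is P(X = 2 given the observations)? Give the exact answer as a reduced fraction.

Enumerate traces; 12 have nonzero weight after conditioning:
  (W=2, X=2, Z=0, Y=0, V=2, U=2) weight 1/384
  (W=2, X=2, Z=0, Y=0, V=3, U=2) weight 1/384
  (W=2, X=2, Z=0, Y=1, V=2, U=2) weight 1/384
  (W=2, X=2, Z=0, Y=1, V=3, U=2) weight 1/384
  (W=2, X=2, Z=0, Y=2, V=2, U=2) weight 1/384
  (W=2, X=2, Z=0, Y=2, V=3, U=2) weight 1/384
  (W=3, X=1, Z=1, Y=0, V=2, U=2) weight 1/240
  (W=3, X=1, Z=1, Y=0, V=3, U=2) weight 1/240
  … 4 more
Group by X:
  weight(X=1) = 1/40
  weight(X=2) = 1/64
Total weight = 1/40 + 1/64 = 13/320
P(X=1 | obs) = 1/40 / 13/320 = 8/13
P(X=2 | obs) = 1/64 / 13/320 = 5/13

P(X = 2 | obs) = 5/13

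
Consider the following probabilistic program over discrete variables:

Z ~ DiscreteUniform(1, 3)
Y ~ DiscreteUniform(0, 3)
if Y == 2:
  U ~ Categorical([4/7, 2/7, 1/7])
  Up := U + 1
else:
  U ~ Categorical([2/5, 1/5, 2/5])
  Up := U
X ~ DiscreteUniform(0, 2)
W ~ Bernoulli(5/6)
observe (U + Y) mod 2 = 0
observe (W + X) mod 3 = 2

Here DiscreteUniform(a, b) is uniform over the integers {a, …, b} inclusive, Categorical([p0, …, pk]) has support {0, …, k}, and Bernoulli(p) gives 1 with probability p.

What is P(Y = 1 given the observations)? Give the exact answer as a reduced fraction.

Enumerate traces; 36 have nonzero weight after conditioning:
  (Z=1, Y=0, U=0, X=1, W=1) weight 1/108
  (Z=1, Y=0, U=0, X=2, W=0) weight 1/540
  (Z=1, Y=0, U=2, X=1, W=1) weight 1/108
  (Z=1, Y=0, U=2, X=2, W=0) weight 1/540
  (Z=1, Y=1, U=1, X=1, W=1) weight 1/216
  (Z=1, Y=1, U=1, X=2, W=0) weight 1/1080
  (Z=1, Y=2, U=0, X=1, W=1) weight 5/378
  (Z=1, Y=2, U=0, X=2, W=0) weight 1/378
  (Z=1, Y=3, U=1, X=1, W=1) weight 1/216
  … 27 more
Group by Y:
  weight(Y=0) = 1/15
  weight(Y=1) = 1/60
  weight(Y=2) = 5/84
  weight(Y=3) = 1/60
Total weight = 1/15 + 1/60 + 5/84 + 1/60 = 67/420
P(Y=0 | obs) = 1/15 / 67/420 = 28/67
P(Y=1 | obs) = 1/60 / 67/420 = 7/67
P(Y=2 | obs) = 5/84 / 67/420 = 25/67
P(Y=3 | obs) = 1/60 / 67/420 = 7/67

P(Y = 1 | obs) = 7/67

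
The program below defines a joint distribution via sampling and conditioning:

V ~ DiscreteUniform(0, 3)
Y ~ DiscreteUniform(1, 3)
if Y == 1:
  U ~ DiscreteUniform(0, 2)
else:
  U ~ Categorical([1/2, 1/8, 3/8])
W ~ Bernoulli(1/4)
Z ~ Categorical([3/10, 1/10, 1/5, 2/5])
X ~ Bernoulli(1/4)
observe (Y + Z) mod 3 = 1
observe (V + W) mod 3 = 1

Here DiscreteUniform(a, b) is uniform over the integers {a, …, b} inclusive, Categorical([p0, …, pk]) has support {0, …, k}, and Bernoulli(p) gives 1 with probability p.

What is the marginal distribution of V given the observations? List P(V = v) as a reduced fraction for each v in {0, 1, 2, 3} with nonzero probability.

Enumerate traces; 72 have nonzero weight after conditioning:
  (V=0, Y=1, U=0, W=1, Z=0, X=0) weight 1/640
  (V=0, Y=1, U=0, W=1, Z=0, X=1) weight 1/1920
  (V=0, Y=1, U=0, W=1, Z=3, X=0) weight 1/480
  (V=0, Y=1, U=0, W=1, Z=3, X=1) weight 1/1440
  (V=0, Y=1, U=1, W=1, Z=0, X=0) weight 1/640
  (V=0, Y=1, U=1, W=1, Z=0, X=1) weight 1/1920
  (V=0, Y=1, U=1, W=1, Z=3, X=0) weight 1/480
  (V=0, Y=1, U=1, W=1, Z=3, X=1) weight 1/1440
  (V=1, Y=1, U=0, W=0, Z=0, X=0) weight 3/640
  (V=3, Y=1, U=0, W=1, Z=0, X=0) weight 1/640
  … 62 more
Group by V:
  weight(V=0) = 1/48
  weight(V=1) = 1/16
  weight(V=3) = 1/48
Total weight = 1/48 + 1/16 + 1/48 = 5/48
P(V=0 | obs) = 1/48 / 5/48 = 1/5
P(V=1 | obs) = 1/16 / 5/48 = 3/5
P(V=3 | obs) = 1/48 / 5/48 = 1/5

P(V=0) = 1/5, P(V=1) = 3/5, P(V=3) = 1/5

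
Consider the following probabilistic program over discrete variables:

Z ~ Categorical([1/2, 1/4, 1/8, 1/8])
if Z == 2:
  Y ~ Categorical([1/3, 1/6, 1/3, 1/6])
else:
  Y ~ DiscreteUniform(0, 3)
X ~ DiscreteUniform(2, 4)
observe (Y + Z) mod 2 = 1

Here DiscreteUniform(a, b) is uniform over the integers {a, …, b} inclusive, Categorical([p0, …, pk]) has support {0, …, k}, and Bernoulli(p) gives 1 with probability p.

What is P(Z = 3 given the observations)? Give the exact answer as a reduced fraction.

P(Z = 3 | obs) = 3/23

Enumerate traces; 24 have nonzero weight after conditioning:
  (Z=0, Y=1, X=2) weight 1/24
  (Z=0, Y=1, X=3) weight 1/24
  (Z=0, Y=1, X=4) weight 1/24
  (Z=0, Y=3, X=2) weight 1/24
  (Z=0, Y=3, X=3) weight 1/24
  (Z=0, Y=3, X=4) weight 1/24
  (Z=1, Y=0, X=2) weight 1/48
  (Z=1, Y=0, X=3) weight 1/48
  (Z=2, Y=1, X=2) weight 1/144
  (Z=3, Y=0, X=2) weight 1/96
  … 14 more
Group by Z:
  weight(Z=0) = 1/4
  weight(Z=1) = 1/8
  weight(Z=2) = 1/24
  weight(Z=3) = 1/16
Total weight = 1/4 + 1/8 + 1/24 + 1/16 = 23/48
P(Z=0 | obs) = 1/4 / 23/48 = 12/23
P(Z=1 | obs) = 1/8 / 23/48 = 6/23
P(Z=2 | obs) = 1/24 / 23/48 = 2/23
P(Z=3 | obs) = 1/16 / 23/48 = 3/23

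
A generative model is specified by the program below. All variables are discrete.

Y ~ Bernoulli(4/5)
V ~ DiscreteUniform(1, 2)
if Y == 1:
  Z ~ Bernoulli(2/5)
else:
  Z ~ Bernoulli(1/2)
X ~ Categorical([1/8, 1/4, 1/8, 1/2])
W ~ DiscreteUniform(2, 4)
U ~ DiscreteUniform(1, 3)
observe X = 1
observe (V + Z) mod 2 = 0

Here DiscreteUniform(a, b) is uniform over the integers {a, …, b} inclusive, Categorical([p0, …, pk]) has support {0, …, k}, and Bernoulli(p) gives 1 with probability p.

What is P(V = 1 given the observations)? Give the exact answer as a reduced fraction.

Enumerate traces; 36 have nonzero weight after conditioning:
  (Y=0, V=1, Z=1, X=1, W=2, U=1) weight 1/720
  (Y=0, V=1, Z=1, X=1, W=2, U=2) weight 1/720
  (Y=0, V=1, Z=1, X=1, W=2, U=3) weight 1/720
  (Y=0, V=1, Z=1, X=1, W=3, U=1) weight 1/720
  (Y=0, V=1, Z=1, X=1, W=3, U=2) weight 1/720
  (Y=0, V=1, Z=1, X=1, W=3, U=3) weight 1/720
  (Y=0, V=1, Z=1, X=1, W=4, U=1) weight 1/720
  (Y=0, V=1, Z=1, X=1, W=4, U=2) weight 1/720
  (Y=0, V=2, Z=0, X=1, W=2, U=1) weight 1/720
  … 27 more
Group by V:
  weight(V=1) = 21/400
  weight(V=2) = 29/400
Total weight = 21/400 + 29/400 = 1/8
P(V=1 | obs) = 21/400 / 1/8 = 21/50
P(V=2 | obs) = 29/400 / 1/8 = 29/50

P(V = 1 | obs) = 21/50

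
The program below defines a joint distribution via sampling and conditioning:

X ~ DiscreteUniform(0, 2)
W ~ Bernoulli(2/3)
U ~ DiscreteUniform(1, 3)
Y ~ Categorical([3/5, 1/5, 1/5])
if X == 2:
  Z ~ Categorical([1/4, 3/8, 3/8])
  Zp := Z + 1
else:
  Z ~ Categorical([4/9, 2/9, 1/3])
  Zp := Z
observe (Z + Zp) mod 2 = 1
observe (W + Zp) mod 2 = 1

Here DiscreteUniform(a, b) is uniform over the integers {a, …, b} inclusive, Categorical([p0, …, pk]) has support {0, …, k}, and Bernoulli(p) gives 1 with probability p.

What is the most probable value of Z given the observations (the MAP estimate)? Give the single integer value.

Enumerate traces; 27 have nonzero weight after conditioning:
  (X=2, W=0, U=1, Y=0, Z=0) weight 1/180
  (X=2, W=0, U=1, Y=0, Z=2) weight 1/120
  (X=2, W=0, U=1, Y=1, Z=0) weight 1/540
  (X=2, W=0, U=1, Y=1, Z=2) weight 1/360
  (X=2, W=0, U=1, Y=2, Z=0) weight 1/540
  (X=2, W=0, U=1, Y=2, Z=2) weight 1/360
  (X=2, W=0, U=2, Y=0, Z=0) weight 1/180
  (X=2, W=0, U=2, Y=0, Z=2) weight 1/120
  (X=2, W=1, U=1, Y=0, Z=1) weight 1/60
  … 18 more
Group by Z:
  weight(Z=0) = 1/36
  weight(Z=1) = 1/12
  weight(Z=2) = 1/24
Total weight = 1/36 + 1/12 + 1/24 = 11/72
P(Z=0 | obs) = 1/36 / 11/72 = 2/11
P(Z=1 | obs) = 1/12 / 11/72 = 6/11
P(Z=2 | obs) = 1/24 / 11/72 = 3/11
argmax = 1

argmax_v P(Z = v | obs) = 1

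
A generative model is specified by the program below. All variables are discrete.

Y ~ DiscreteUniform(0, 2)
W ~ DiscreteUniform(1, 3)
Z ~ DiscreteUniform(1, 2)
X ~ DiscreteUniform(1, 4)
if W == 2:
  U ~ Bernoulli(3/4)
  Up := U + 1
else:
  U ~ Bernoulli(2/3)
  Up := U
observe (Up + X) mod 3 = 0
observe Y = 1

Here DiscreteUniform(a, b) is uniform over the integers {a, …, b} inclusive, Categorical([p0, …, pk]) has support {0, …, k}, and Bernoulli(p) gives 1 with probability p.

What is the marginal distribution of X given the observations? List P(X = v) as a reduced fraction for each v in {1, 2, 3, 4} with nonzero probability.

Enumerate traces; 14 have nonzero weight after conditioning:
  (Y=1, W=1, Z=1, X=2, U=1) weight 1/108
  (Y=1, W=1, Z=1, X=3, U=0) weight 1/216
  (Y=1, W=1, Z=2, X=2, U=1) weight 1/108
  (Y=1, W=1, Z=2, X=3, U=0) weight 1/216
  (Y=1, W=2, Z=1, X=1, U=1) weight 1/96
  (Y=1, W=2, Z=1, X=2, U=0) weight 1/288
  (Y=1, W=2, Z=1, X=4, U=1) weight 1/96
  (Y=1, W=2, Z=2, X=1, U=1) weight 1/96
  … 6 more
Group by X:
  weight(X=1) = 1/48
  weight(X=2) = 19/432
  weight(X=3) = 1/54
  weight(X=4) = 1/48
Total weight = 1/48 + 19/432 + 1/54 + 1/48 = 5/48
P(X=1 | obs) = 1/48 / 5/48 = 1/5
P(X=2 | obs) = 19/432 / 5/48 = 19/45
P(X=3 | obs) = 1/54 / 5/48 = 8/45
P(X=4 | obs) = 1/48 / 5/48 = 1/5

P(X=1) = 1/5, P(X=2) = 19/45, P(X=3) = 8/45, P(X=4) = 1/5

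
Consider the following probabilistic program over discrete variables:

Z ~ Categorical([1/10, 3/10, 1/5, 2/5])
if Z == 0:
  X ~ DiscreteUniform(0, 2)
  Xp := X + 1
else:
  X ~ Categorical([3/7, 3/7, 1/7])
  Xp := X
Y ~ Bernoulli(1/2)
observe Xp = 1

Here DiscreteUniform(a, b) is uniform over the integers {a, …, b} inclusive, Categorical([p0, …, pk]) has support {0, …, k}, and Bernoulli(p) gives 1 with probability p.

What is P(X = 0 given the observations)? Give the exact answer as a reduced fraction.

Enumerate traces; 8 have nonzero weight after conditioning:
  (Z=0, X=0, Y=0) weight 1/60
  (Z=0, X=0, Y=1) weight 1/60
  (Z=1, X=1, Y=0) weight 9/140
  (Z=1, X=1, Y=1) weight 9/140
  (Z=2, X=1, Y=0) weight 3/70
  (Z=2, X=1, Y=1) weight 3/70
  (Z=3, X=1, Y=0) weight 3/35
  (Z=3, X=1, Y=1) weight 3/35
Group by X:
  weight(X=0) = 1/30
  weight(X=1) = 27/70
Total weight = 1/30 + 27/70 = 44/105
P(X=0 | obs) = 1/30 / 44/105 = 7/88
P(X=1 | obs) = 27/70 / 44/105 = 81/88

P(X = 0 | obs) = 7/88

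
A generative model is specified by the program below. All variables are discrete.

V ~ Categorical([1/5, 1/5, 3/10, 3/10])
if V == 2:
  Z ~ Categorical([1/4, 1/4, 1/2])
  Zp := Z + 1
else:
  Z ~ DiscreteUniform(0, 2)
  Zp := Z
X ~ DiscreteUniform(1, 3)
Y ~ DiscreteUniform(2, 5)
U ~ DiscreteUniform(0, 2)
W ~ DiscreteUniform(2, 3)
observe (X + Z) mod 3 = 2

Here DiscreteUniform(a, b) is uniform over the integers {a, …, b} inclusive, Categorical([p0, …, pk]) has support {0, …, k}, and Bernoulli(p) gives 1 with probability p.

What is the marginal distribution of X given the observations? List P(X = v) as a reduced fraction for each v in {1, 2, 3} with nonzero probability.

P(X=1) = 37/120, P(X=2) = 37/120, P(X=3) = 23/60

Enumerate traces; 288 have nonzero weight after conditioning:
  (V=0, Z=0, X=2, Y=2, U=0, W=2) weight 1/1080
  (V=0, Z=0, X=2, Y=2, U=0, W=3) weight 1/1080
  (V=0, Z=0, X=2, Y=2, U=1, W=2) weight 1/1080
  (V=0, Z=0, X=2, Y=2, U=1, W=3) weight 1/1080
  (V=0, Z=0, X=2, Y=2, U=2, W=2) weight 1/1080
  (V=0, Z=0, X=2, Y=2, U=2, W=3) weight 1/1080
  (V=0, Z=0, X=2, Y=3, U=0, W=2) weight 1/1080
  (V=0, Z=0, X=2, Y=3, U=0, W=3) weight 1/1080
  (V=0, Z=1, X=1, Y=2, U=0, W=2) weight 1/1080
  (V=0, Z=2, X=3, Y=2, U=0, W=2) weight 1/1080
  … 278 more
Group by X:
  weight(X=1) = 37/360
  weight(X=2) = 37/360
  weight(X=3) = 23/180
Total weight = 37/360 + 37/360 + 23/180 = 1/3
P(X=1 | obs) = 37/360 / 1/3 = 37/120
P(X=2 | obs) = 37/360 / 1/3 = 37/120
P(X=3 | obs) = 23/180 / 1/3 = 23/60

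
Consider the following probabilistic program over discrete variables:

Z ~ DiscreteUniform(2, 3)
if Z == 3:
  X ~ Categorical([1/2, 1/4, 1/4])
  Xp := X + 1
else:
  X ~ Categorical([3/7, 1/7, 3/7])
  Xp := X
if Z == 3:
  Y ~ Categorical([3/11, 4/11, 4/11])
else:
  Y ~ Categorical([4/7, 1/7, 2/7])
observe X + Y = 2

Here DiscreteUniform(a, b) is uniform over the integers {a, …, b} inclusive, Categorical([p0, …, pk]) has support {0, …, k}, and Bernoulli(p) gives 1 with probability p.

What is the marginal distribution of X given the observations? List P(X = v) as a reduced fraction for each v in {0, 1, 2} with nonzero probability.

Enumerate traces; 6 have nonzero weight after conditioning:
  (Z=2, X=0, Y=2) weight 3/49
  (Z=2, X=1, Y=1) weight 1/98
  (Z=2, X=2, Y=0) weight 6/49
  (Z=3, X=0, Y=2) weight 1/11
  (Z=3, X=1, Y=1) weight 1/22
  (Z=3, X=2, Y=0) weight 3/88
Group by X:
  weight(X=0) = 82/539
  weight(X=1) = 30/539
  weight(X=2) = 675/4312
Total weight = 82/539 + 30/539 + 675/4312 = 1571/4312
P(X=0 | obs) = 82/539 / 1571/4312 = 656/1571
P(X=1 | obs) = 30/539 / 1571/4312 = 240/1571
P(X=2 | obs) = 675/4312 / 1571/4312 = 675/1571

P(X=0) = 656/1571, P(X=1) = 240/1571, P(X=2) = 675/1571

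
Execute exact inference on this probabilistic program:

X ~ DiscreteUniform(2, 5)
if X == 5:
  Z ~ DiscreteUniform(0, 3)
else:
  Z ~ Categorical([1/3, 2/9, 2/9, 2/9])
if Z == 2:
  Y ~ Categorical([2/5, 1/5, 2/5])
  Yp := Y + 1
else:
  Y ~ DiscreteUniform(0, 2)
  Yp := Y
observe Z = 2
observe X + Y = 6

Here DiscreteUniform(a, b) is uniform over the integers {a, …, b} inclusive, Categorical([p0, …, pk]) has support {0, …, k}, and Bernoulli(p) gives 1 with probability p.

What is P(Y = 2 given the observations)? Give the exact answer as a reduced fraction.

P(Y = 2 | obs) = 16/25

Enumerate traces; 2 have nonzero weight after conditioning:
  (X=4, Z=2, Y=2) weight 1/45
  (X=5, Z=2, Y=1) weight 1/80
Group by Y:
  weight(Y=1) = 1/80
  weight(Y=2) = 1/45
Total weight = 1/80 + 1/45 = 5/144
P(Y=1 | obs) = 1/80 / 5/144 = 9/25
P(Y=2 | obs) = 1/45 / 5/144 = 16/25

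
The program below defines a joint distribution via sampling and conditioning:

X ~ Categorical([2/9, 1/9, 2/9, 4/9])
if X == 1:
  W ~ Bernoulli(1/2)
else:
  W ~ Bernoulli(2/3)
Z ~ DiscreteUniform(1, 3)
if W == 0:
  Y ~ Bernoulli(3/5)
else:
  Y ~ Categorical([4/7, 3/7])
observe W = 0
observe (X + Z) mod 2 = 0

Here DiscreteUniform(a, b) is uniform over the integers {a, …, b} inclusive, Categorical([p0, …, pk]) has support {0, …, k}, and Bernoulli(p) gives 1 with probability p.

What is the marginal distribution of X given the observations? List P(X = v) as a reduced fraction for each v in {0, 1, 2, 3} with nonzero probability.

P(X=0) = 2/15, P(X=1) = 1/5, P(X=2) = 2/15, P(X=3) = 8/15

Enumerate traces; 12 have nonzero weight after conditioning:
  (X=0, W=0, Z=2, Y=0) weight 4/405
  (X=0, W=0, Z=2, Y=1) weight 2/135
  (X=1, W=0, Z=1, Y=0) weight 1/135
  (X=1, W=0, Z=1, Y=1) weight 1/90
  (X=1, W=0, Z=3, Y=0) weight 1/135
  (X=1, W=0, Z=3, Y=1) weight 1/90
  (X=2, W=0, Z=2, Y=0) weight 4/405
  (X=2, W=0, Z=2, Y=1) weight 2/135
  (X=3, W=0, Z=1, Y=0) weight 8/405
  … 3 more
Group by X:
  weight(X=0) = 2/81
  weight(X=1) = 1/27
  weight(X=2) = 2/81
  weight(X=3) = 8/81
Total weight = 2/81 + 1/27 + 2/81 + 8/81 = 5/27
P(X=0 | obs) = 2/81 / 5/27 = 2/15
P(X=1 | obs) = 1/27 / 5/27 = 1/5
P(X=2 | obs) = 2/81 / 5/27 = 2/15
P(X=3 | obs) = 8/81 / 5/27 = 8/15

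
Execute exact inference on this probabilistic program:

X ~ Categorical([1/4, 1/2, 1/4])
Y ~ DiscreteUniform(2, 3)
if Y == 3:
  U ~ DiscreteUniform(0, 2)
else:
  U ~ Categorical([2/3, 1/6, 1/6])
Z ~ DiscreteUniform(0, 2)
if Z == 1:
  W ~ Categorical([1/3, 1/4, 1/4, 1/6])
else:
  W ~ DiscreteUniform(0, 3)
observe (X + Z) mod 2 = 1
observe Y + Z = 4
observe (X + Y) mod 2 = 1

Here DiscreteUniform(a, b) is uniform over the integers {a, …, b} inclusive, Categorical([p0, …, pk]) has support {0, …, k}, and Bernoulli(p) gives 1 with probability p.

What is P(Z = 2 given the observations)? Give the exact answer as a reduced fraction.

P(Z = 2 | obs) = 1/2

Enumerate traces; 36 have nonzero weight after conditioning:
  (X=0, Y=3, U=0, Z=1, W=0) weight 1/216
  (X=0, Y=3, U=0, Z=1, W=1) weight 1/288
  (X=0, Y=3, U=0, Z=1, W=2) weight 1/288
  (X=0, Y=3, U=0, Z=1, W=3) weight 1/432
  (X=0, Y=3, U=1, Z=1, W=0) weight 1/216
  (X=0, Y=3, U=1, Z=1, W=1) weight 1/288
  (X=0, Y=3, U=1, Z=1, W=2) weight 1/288
  (X=0, Y=3, U=1, Z=1, W=3) weight 1/432
  (X=1, Y=2, U=0, Z=2, W=0) weight 1/72
  … 27 more
Group by Z:
  weight(Z=1) = 1/12
  weight(Z=2) = 1/12
Total weight = 1/12 + 1/12 = 1/6
P(Z=1 | obs) = 1/12 / 1/6 = 1/2
P(Z=2 | obs) = 1/12 / 1/6 = 1/2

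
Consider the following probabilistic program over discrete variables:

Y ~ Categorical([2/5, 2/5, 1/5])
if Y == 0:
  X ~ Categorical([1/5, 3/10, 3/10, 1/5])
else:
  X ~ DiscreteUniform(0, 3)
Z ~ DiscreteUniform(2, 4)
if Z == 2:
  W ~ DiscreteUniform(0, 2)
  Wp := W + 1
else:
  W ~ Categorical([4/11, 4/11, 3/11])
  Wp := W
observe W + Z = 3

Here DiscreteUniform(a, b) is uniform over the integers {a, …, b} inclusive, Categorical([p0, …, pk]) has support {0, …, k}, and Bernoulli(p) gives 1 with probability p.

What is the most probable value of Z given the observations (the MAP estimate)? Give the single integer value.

argmax_v P(Z = v | obs) = 3

Enumerate traces; 24 have nonzero weight after conditioning:
  (Y=0, X=0, Z=2, W=1) weight 2/225
  (Y=0, X=0, Z=3, W=0) weight 8/825
  (Y=0, X=1, Z=2, W=1) weight 1/75
  (Y=0, X=1, Z=3, W=0) weight 4/275
  (Y=0, X=2, Z=2, W=1) weight 1/75
  (Y=0, X=2, Z=3, W=0) weight 4/275
  (Y=0, X=3, Z=2, W=1) weight 2/225
  (Y=0, X=3, Z=3, W=0) weight 8/825
  … 16 more
Group by Z:
  weight(Z=2) = 1/9
  weight(Z=3) = 4/33
Total weight = 1/9 + 4/33 = 23/99
P(Z=2 | obs) = 1/9 / 23/99 = 11/23
P(Z=3 | obs) = 4/33 / 23/99 = 12/23
argmax = 3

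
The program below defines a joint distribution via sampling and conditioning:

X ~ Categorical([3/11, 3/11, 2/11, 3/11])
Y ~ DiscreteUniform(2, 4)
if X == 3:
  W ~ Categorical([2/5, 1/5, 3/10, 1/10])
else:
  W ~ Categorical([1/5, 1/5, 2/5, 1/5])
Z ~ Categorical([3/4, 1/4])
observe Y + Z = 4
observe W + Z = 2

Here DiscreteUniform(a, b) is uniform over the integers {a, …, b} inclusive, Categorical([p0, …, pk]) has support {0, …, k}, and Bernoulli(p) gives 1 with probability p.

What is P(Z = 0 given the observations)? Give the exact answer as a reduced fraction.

P(Z = 0 | obs) = 123/145

Enumerate traces; 8 have nonzero weight after conditioning:
  (X=0, Y=3, W=1, Z=1) weight 1/220
  (X=0, Y=4, W=2, Z=0) weight 3/110
  (X=1, Y=3, W=1, Z=1) weight 1/220
  (X=1, Y=4, W=2, Z=0) weight 3/110
  (X=2, Y=3, W=1, Z=1) weight 1/330
  (X=2, Y=4, W=2, Z=0) weight 1/55
  (X=3, Y=3, W=1, Z=1) weight 1/220
  (X=3, Y=4, W=2, Z=0) weight 9/440
Group by Z:
  weight(Z=0) = 41/440
  weight(Z=1) = 1/60
Total weight = 41/440 + 1/60 = 29/264
P(Z=0 | obs) = 41/440 / 29/264 = 123/145
P(Z=1 | obs) = 1/60 / 29/264 = 22/145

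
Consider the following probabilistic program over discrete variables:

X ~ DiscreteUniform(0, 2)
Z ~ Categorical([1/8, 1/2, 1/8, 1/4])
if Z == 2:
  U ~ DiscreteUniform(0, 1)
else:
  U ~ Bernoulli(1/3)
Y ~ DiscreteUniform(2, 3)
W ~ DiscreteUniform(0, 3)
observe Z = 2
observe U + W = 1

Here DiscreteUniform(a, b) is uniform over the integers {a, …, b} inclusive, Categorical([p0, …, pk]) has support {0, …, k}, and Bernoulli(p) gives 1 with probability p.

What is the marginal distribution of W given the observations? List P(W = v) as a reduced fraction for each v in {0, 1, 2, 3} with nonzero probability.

P(W=0) = 1/2, P(W=1) = 1/2

Enumerate traces; 12 have nonzero weight after conditioning:
  (X=0, Z=2, U=0, Y=2, W=1) weight 1/384
  (X=0, Z=2, U=0, Y=3, W=1) weight 1/384
  (X=0, Z=2, U=1, Y=2, W=0) weight 1/384
  (X=0, Z=2, U=1, Y=3, W=0) weight 1/384
  (X=1, Z=2, U=0, Y=2, W=1) weight 1/384
  (X=1, Z=2, U=0, Y=3, W=1) weight 1/384
  (X=1, Z=2, U=1, Y=2, W=0) weight 1/384
  (X=1, Z=2, U=1, Y=3, W=0) weight 1/384
  … 4 more
Group by W:
  weight(W=0) = 1/64
  weight(W=1) = 1/64
Total weight = 1/64 + 1/64 = 1/32
P(W=0 | obs) = 1/64 / 1/32 = 1/2
P(W=1 | obs) = 1/64 / 1/32 = 1/2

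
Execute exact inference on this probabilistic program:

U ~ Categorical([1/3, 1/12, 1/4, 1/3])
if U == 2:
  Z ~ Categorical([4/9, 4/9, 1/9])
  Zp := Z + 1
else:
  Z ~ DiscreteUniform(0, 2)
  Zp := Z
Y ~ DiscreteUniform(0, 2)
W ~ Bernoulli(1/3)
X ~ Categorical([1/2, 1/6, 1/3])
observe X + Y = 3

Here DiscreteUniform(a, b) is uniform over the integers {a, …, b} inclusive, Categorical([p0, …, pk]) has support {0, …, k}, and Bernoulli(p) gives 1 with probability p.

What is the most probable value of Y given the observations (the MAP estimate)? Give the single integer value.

Enumerate traces; 48 have nonzero weight after conditioning:
  (U=0, Z=0, Y=1, W=0, X=2) weight 2/243
  (U=0, Z=0, Y=1, W=1, X=2) weight 1/243
  (U=0, Z=0, Y=2, W=0, X=1) weight 1/243
  (U=0, Z=0, Y=2, W=1, X=1) weight 1/486
  (U=0, Z=1, Y=1, W=0, X=2) weight 2/243
  (U=0, Z=1, Y=1, W=1, X=2) weight 1/243
  (U=0, Z=1, Y=2, W=0, X=1) weight 1/243
  (U=0, Z=1, Y=2, W=1, X=1) weight 1/486
  … 40 more
Group by Y:
  weight(Y=1) = 1/9
  weight(Y=2) = 1/18
Total weight = 1/9 + 1/18 = 1/6
P(Y=1 | obs) = 1/9 / 1/6 = 2/3
P(Y=2 | obs) = 1/18 / 1/6 = 1/3
argmax = 1

argmax_v P(Y = v | obs) = 1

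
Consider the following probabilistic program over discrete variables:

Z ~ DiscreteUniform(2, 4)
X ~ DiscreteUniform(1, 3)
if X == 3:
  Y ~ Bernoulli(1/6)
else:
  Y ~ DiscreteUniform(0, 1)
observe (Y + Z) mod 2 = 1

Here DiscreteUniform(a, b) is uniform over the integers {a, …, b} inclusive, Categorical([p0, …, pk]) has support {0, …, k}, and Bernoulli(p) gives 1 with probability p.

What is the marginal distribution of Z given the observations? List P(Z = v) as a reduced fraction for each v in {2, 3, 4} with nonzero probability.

P(Z=2) = 7/25, P(Z=3) = 11/25, P(Z=4) = 7/25

Enumerate traces; 9 have nonzero weight after conditioning:
  (Z=2, X=1, Y=1) weight 1/18
  (Z=2, X=2, Y=1) weight 1/18
  (Z=2, X=3, Y=1) weight 1/54
  (Z=3, X=1, Y=0) weight 1/18
  (Z=3, X=2, Y=0) weight 1/18
  (Z=3, X=3, Y=0) weight 5/54
  (Z=4, X=1, Y=1) weight 1/18
  (Z=4, X=2, Y=1) weight 1/18
  … 1 more
Group by Z:
  weight(Z=2) = 7/54
  weight(Z=3) = 11/54
  weight(Z=4) = 7/54
Total weight = 7/54 + 11/54 + 7/54 = 25/54
P(Z=2 | obs) = 7/54 / 25/54 = 7/25
P(Z=3 | obs) = 11/54 / 25/54 = 11/25
P(Z=4 | obs) = 7/54 / 25/54 = 7/25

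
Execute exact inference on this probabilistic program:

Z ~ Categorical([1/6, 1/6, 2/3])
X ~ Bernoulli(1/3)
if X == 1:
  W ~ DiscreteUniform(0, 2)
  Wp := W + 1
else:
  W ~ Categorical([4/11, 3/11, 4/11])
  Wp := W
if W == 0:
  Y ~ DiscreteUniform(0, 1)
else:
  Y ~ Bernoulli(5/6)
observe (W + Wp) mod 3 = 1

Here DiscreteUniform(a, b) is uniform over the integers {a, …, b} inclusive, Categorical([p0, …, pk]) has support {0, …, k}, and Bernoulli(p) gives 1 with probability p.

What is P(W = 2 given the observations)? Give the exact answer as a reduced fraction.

P(W = 2 | obs) = 24/35

Enumerate traces; 12 have nonzero weight after conditioning:
  (Z=0, X=0, W=2, Y=0) weight 2/297
  (Z=0, X=0, W=2, Y=1) weight 10/297
  (Z=0, X=1, W=0, Y=0) weight 1/108
  (Z=0, X=1, W=0, Y=1) weight 1/108
  (Z=1, X=0, W=2, Y=0) weight 2/297
  (Z=1, X=0, W=2, Y=1) weight 10/297
  (Z=1, X=1, W=0, Y=0) weight 1/108
  (Z=1, X=1, W=0, Y=1) weight 1/108
  … 4 more
Group by W:
  weight(W=0) = 1/9
  weight(W=2) = 8/33
Total weight = 1/9 + 8/33 = 35/99
P(W=0 | obs) = 1/9 / 35/99 = 11/35
P(W=2 | obs) = 8/33 / 35/99 = 24/35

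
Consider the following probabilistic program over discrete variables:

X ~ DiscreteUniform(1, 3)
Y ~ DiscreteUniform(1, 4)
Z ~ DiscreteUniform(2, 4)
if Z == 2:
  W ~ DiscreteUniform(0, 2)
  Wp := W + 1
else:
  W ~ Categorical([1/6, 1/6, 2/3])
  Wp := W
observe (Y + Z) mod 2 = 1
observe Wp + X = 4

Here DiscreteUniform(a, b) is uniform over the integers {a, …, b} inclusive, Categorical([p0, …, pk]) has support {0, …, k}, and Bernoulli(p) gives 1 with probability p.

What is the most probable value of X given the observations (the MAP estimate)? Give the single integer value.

Enumerate traces; 14 have nonzero weight after conditioning:
  (X=1, Y=1, Z=2, W=2) weight 1/108
  (X=1, Y=3, Z=2, W=2) weight 1/108
  (X=2, Y=1, Z=2, W=1) weight 1/108
  (X=2, Y=1, Z=4, W=2) weight 1/54
  (X=2, Y=2, Z=3, W=2) weight 1/54
  (X=2, Y=3, Z=2, W=1) weight 1/108
  (X=2, Y=3, Z=4, W=2) weight 1/54
  (X=2, Y=4, Z=3, W=2) weight 1/54
  (X=3, Y=1, Z=2, W=0) weight 1/108
  … 5 more
Group by X:
  weight(X=1) = 1/54
  weight(X=2) = 5/54
  weight(X=3) = 1/27
Total weight = 1/54 + 5/54 + 1/27 = 4/27
P(X=1 | obs) = 1/54 / 4/27 = 1/8
P(X=2 | obs) = 5/54 / 4/27 = 5/8
P(X=3 | obs) = 1/27 / 4/27 = 1/4
argmax = 2

argmax_v P(X = v | obs) = 2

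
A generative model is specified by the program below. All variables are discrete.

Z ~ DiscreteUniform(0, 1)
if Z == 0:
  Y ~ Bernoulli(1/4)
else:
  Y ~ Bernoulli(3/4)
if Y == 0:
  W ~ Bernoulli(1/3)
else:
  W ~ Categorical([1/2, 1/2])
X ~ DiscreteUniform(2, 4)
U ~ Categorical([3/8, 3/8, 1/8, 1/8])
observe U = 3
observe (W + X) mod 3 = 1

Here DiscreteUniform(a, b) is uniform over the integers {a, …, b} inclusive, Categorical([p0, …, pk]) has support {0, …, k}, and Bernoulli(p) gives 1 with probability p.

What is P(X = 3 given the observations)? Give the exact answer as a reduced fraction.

Enumerate traces; 8 have nonzero weight after conditioning:
  (Z=0, Y=0, W=0, X=4, U=3) weight 1/96
  (Z=0, Y=0, W=1, X=3, U=3) weight 1/192
  (Z=0, Y=1, W=0, X=4, U=3) weight 1/384
  (Z=0, Y=1, W=1, X=3, U=3) weight 1/384
  (Z=1, Y=0, W=0, X=4, U=3) weight 1/288
  (Z=1, Y=0, W=1, X=3, U=3) weight 1/576
  (Z=1, Y=1, W=0, X=4, U=3) weight 1/128
  (Z=1, Y=1, W=1, X=3, U=3) weight 1/128
Group by X:
  weight(X=3) = 5/288
  weight(X=4) = 7/288
Total weight = 5/288 + 7/288 = 1/24
P(X=3 | obs) = 5/288 / 1/24 = 5/12
P(X=4 | obs) = 7/288 / 1/24 = 7/12

P(X = 3 | obs) = 5/12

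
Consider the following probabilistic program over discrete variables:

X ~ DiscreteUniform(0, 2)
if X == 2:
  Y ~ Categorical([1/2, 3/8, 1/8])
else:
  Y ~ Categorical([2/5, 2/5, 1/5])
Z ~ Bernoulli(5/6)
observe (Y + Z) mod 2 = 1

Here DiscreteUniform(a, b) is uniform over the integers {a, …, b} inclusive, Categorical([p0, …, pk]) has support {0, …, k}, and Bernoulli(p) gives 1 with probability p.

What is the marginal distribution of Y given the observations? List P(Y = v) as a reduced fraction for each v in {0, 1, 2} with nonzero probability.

P(Y=0) = 65/103, P(Y=1) = 47/412, P(Y=2) = 105/412

Enumerate traces; 9 have nonzero weight after conditioning:
  (X=0, Y=0, Z=1) weight 1/9
  (X=0, Y=1, Z=0) weight 1/45
  (X=0, Y=2, Z=1) weight 1/18
  (X=1, Y=0, Z=1) weight 1/9
  (X=1, Y=1, Z=0) weight 1/45
  (X=1, Y=2, Z=1) weight 1/18
  (X=2, Y=0, Z=1) weight 5/36
  (X=2, Y=1, Z=0) weight 1/48
  … 1 more
Group by Y:
  weight(Y=0) = 13/36
  weight(Y=1) = 47/720
  weight(Y=2) = 7/48
Total weight = 13/36 + 47/720 + 7/48 = 103/180
P(Y=0 | obs) = 13/36 / 103/180 = 65/103
P(Y=1 | obs) = 47/720 / 103/180 = 47/412
P(Y=2 | obs) = 7/48 / 103/180 = 105/412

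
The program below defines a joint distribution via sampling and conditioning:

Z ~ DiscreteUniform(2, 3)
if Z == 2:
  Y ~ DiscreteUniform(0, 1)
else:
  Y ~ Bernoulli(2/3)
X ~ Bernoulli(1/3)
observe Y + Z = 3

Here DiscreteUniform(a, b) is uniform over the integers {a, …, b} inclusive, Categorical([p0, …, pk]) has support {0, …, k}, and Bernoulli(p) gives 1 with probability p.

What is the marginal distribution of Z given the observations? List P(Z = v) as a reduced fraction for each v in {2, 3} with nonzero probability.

P(Z=2) = 3/5, P(Z=3) = 2/5

Enumerate traces; 4 have nonzero weight after conditioning:
  (Z=2, Y=1, X=0) weight 1/6
  (Z=2, Y=1, X=1) weight 1/12
  (Z=3, Y=0, X=0) weight 1/9
  (Z=3, Y=0, X=1) weight 1/18
Group by Z:
  weight(Z=2) = 1/4
  weight(Z=3) = 1/6
Total weight = 1/4 + 1/6 = 5/12
P(Z=2 | obs) = 1/4 / 5/12 = 3/5
P(Z=3 | obs) = 1/6 / 5/12 = 2/5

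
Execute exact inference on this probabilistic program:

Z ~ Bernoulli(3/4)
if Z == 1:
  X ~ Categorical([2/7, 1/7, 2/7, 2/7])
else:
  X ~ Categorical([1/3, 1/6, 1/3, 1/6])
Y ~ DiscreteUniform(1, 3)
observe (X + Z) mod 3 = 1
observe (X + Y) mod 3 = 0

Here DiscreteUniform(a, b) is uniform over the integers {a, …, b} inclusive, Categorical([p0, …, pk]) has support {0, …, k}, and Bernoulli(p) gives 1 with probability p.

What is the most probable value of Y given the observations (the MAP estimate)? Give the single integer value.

Enumerate traces; 3 have nonzero weight after conditioning:
  (Z=0, X=1, Y=2) weight 1/72
  (Z=1, X=0, Y=3) weight 1/14
  (Z=1, X=3, Y=3) weight 1/14
Group by Y:
  weight(Y=2) = 1/72
  weight(Y=3) = 1/7
Total weight = 1/72 + 1/7 = 79/504
P(Y=2 | obs) = 1/72 / 79/504 = 7/79
P(Y=3 | obs) = 1/7 / 79/504 = 72/79
argmax = 3

argmax_v P(Y = v | obs) = 3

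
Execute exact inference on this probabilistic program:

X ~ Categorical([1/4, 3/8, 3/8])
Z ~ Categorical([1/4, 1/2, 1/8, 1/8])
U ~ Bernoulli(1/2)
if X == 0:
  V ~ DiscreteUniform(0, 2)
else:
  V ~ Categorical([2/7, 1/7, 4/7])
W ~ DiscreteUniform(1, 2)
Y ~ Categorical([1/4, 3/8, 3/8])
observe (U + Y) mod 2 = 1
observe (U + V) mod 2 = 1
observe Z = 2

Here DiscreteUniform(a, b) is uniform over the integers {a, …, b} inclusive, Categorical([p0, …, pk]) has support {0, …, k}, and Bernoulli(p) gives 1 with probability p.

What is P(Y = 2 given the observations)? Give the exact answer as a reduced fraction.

P(Y = 2 | obs) = 51/97

Enumerate traces; 30 have nonzero weight after conditioning:
  (X=0, Z=2, U=0, V=1, W=1, Y=1) weight 1/1024
  (X=0, Z=2, U=0, V=1, W=2, Y=1) weight 1/1024
  (X=0, Z=2, U=1, V=0, W=1, Y=0) weight 1/1536
  (X=0, Z=2, U=1, V=0, W=1, Y=2) weight 1/1024
  (X=0, Z=2, U=1, V=0, W=2, Y=0) weight 1/1536
  (X=0, Z=2, U=1, V=0, W=2, Y=2) weight 1/1024
  (X=0, Z=2, U=1, V=2, W=1, Y=0) weight 1/1536
  (X=0, Z=2, U=1, V=2, W=1, Y=2) weight 1/1024
  … 22 more
Group by Y:
  weight(Y=0) = 17/1344
  weight(Y=1) = 1/224
  weight(Y=2) = 17/896
Total weight = 17/1344 + 1/224 + 17/896 = 97/2688
P(Y=0 | obs) = 17/1344 / 97/2688 = 34/97
P(Y=1 | obs) = 1/224 / 97/2688 = 12/97
P(Y=2 | obs) = 17/896 / 97/2688 = 51/97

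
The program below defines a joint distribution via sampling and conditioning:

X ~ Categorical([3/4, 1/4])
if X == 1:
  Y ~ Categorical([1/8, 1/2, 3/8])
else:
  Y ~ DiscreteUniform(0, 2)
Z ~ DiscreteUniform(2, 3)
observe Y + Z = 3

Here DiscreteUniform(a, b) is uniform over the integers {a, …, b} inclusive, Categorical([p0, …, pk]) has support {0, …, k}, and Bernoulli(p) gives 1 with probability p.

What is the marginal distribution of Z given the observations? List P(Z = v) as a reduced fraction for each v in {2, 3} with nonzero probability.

P(Z=2) = 4/7, P(Z=3) = 3/7

Enumerate traces; 4 have nonzero weight after conditioning:
  (X=0, Y=0, Z=3) weight 1/8
  (X=0, Y=1, Z=2) weight 1/8
  (X=1, Y=0, Z=3) weight 1/64
  (X=1, Y=1, Z=2) weight 1/16
Group by Z:
  weight(Z=2) = 3/16
  weight(Z=3) = 9/64
Total weight = 3/16 + 9/64 = 21/64
P(Z=2 | obs) = 3/16 / 21/64 = 4/7
P(Z=3 | obs) = 9/64 / 21/64 = 3/7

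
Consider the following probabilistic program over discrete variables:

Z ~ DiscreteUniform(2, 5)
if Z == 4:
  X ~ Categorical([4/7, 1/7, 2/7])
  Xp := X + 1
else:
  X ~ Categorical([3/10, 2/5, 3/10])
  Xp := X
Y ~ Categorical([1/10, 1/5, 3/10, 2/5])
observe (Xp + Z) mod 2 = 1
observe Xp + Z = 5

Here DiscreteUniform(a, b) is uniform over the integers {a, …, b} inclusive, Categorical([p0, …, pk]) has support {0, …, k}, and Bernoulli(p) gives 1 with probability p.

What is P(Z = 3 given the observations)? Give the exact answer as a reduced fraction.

Enumerate traces; 12 have nonzero weight after conditioning:
  (Z=3, X=2, Y=0) weight 3/400
  (Z=3, X=2, Y=1) weight 3/200
  (Z=3, X=2, Y=2) weight 9/400
  (Z=3, X=2, Y=3) weight 3/100
  (Z=4, X=0, Y=0) weight 1/70
  (Z=4, X=0, Y=1) weight 1/35
  (Z=4, X=0, Y=2) weight 3/70
  (Z=4, X=0, Y=3) weight 2/35
  (Z=5, X=0, Y=0) weight 3/400
  … 3 more
Group by Z:
  weight(Z=3) = 3/40
  weight(Z=4) = 1/7
  weight(Z=5) = 3/40
Total weight = 3/40 + 1/7 + 3/40 = 41/140
P(Z=3 | obs) = 3/40 / 41/140 = 21/82
P(Z=4 | obs) = 1/7 / 41/140 = 20/41
P(Z=5 | obs) = 3/40 / 41/140 = 21/82

P(Z = 3 | obs) = 21/82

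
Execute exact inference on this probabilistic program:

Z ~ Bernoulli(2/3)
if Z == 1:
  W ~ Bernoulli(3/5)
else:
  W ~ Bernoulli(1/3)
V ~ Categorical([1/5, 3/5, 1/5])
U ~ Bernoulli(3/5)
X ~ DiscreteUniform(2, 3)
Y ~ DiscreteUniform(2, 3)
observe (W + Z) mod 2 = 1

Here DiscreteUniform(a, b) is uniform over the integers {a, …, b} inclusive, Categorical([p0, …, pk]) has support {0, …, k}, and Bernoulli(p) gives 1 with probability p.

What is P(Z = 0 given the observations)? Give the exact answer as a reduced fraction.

P(Z = 0 | obs) = 5/17

Enumerate traces; 48 have nonzero weight after conditioning:
  (Z=0, W=1, V=0, U=0, X=2, Y=2) weight 1/450
  (Z=0, W=1, V=0, U=0, X=2, Y=3) weight 1/450
  (Z=0, W=1, V=0, U=0, X=3, Y=2) weight 1/450
  (Z=0, W=1, V=0, U=0, X=3, Y=3) weight 1/450
  (Z=0, W=1, V=0, U=1, X=2, Y=2) weight 1/300
  (Z=0, W=1, V=0, U=1, X=2, Y=3) weight 1/300
  (Z=0, W=1, V=0, U=1, X=3, Y=2) weight 1/300
  (Z=0, W=1, V=0, U=1, X=3, Y=3) weight 1/300
  (Z=1, W=0, V=0, U=0, X=2, Y=2) weight 2/375
  … 39 more
Group by Z:
  weight(Z=0) = 1/9
  weight(Z=1) = 4/15
Total weight = 1/9 + 4/15 = 17/45
P(Z=0 | obs) = 1/9 / 17/45 = 5/17
P(Z=1 | obs) = 4/15 / 17/45 = 12/17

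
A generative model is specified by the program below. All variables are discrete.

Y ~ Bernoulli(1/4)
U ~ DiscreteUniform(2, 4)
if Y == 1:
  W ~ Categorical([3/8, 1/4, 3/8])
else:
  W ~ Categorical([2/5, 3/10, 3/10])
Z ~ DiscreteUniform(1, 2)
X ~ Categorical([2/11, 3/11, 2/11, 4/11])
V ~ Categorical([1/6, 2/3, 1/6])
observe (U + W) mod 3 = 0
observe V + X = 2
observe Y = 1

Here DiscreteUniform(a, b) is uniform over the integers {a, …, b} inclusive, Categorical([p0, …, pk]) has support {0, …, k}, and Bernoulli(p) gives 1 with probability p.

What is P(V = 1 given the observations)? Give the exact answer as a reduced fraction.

Enumerate traces; 18 have nonzero weight after conditioning:
  (Y=1, U=2, W=1, Z=1, X=0, V=2) weight 1/3168
  (Y=1, U=2, W=1, Z=1, X=1, V=1) weight 1/528
  (Y=1, U=2, W=1, Z=1, X=2, V=0) weight 1/3168
  (Y=1, U=2, W=1, Z=2, X=0, V=2) weight 1/3168
  (Y=1, U=2, W=1, Z=2, X=1, V=1) weight 1/528
  (Y=1, U=2, W=1, Z=2, X=2, V=0) weight 1/3168
  (Y=1, U=3, W=0, Z=1, X=0, V=2) weight 1/2112
  (Y=1, U=3, W=0, Z=1, X=1, V=1) weight 1/352
  … 10 more
Group by V:
  weight(V=0) = 1/396
  weight(V=1) = 1/66
  weight(V=2) = 1/396
Total weight = 1/396 + 1/66 + 1/396 = 2/99
P(V=0 | obs) = 1/396 / 2/99 = 1/8
P(V=1 | obs) = 1/66 / 2/99 = 3/4
P(V=2 | obs) = 1/396 / 2/99 = 1/8

P(V = 1 | obs) = 3/4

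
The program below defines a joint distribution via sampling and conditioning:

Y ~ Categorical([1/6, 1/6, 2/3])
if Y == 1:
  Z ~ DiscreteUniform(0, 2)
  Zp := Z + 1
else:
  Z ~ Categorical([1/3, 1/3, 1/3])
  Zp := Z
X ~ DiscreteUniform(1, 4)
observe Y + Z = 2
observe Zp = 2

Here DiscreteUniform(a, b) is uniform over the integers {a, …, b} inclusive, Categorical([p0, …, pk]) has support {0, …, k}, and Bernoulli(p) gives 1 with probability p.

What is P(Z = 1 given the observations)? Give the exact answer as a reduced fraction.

P(Z = 1 | obs) = 1/2

Enumerate traces; 8 have nonzero weight after conditioning:
  (Y=0, Z=2, X=1) weight 1/72
  (Y=0, Z=2, X=2) weight 1/72
  (Y=0, Z=2, X=3) weight 1/72
  (Y=0, Z=2, X=4) weight 1/72
  (Y=1, Z=1, X=1) weight 1/72
  (Y=1, Z=1, X=2) weight 1/72
  (Y=1, Z=1, X=3) weight 1/72
  (Y=1, Z=1, X=4) weight 1/72
Group by Z:
  weight(Z=1) = 1/18
  weight(Z=2) = 1/18
Total weight = 1/18 + 1/18 = 1/9
P(Z=1 | obs) = 1/18 / 1/9 = 1/2
P(Z=2 | obs) = 1/18 / 1/9 = 1/2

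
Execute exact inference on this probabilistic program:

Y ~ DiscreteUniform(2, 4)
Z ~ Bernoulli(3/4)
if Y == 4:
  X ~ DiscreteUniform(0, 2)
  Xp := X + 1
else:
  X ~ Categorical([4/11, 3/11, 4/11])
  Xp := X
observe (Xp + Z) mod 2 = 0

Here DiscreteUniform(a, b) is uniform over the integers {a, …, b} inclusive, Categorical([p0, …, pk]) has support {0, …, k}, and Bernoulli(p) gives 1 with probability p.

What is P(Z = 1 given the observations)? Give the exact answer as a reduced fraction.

P(Z = 1 | obs) = 120/179

Enumerate traces; 9 have nonzero weight after conditioning:
  (Y=2, Z=0, X=0) weight 1/33
  (Y=2, Z=0, X=2) weight 1/33
  (Y=2, Z=1, X=1) weight 3/44
  (Y=3, Z=0, X=0) weight 1/33
  (Y=3, Z=0, X=2) weight 1/33
  (Y=3, Z=1, X=1) weight 3/44
  (Y=4, Z=0, X=1) weight 1/36
  (Y=4, Z=1, X=0) weight 1/12
  … 1 more
Group by Z:
  weight(Z=0) = 59/396
  weight(Z=1) = 10/33
Total weight = 59/396 + 10/33 = 179/396
P(Z=0 | obs) = 59/396 / 179/396 = 59/179
P(Z=1 | obs) = 10/33 / 179/396 = 120/179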